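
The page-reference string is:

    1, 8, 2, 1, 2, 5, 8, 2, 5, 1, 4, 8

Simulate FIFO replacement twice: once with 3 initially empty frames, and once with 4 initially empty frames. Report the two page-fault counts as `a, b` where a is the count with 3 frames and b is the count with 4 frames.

3 frames: F F F . . F . . . F F F → 7 faults.
4 frames: F F F . . F . . . . F . → 5 faults.
5 < 7: adding a frame reduced faults, as is typical.

7, 5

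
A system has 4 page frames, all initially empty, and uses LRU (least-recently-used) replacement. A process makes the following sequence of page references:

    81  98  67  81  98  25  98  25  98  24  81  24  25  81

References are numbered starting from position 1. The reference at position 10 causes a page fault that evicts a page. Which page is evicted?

67

pos 1: 81 -> fault, frames {81}
pos 2: 98 -> fault, frames {81,98}
pos 3: 67 -> fault, frames {81,98,67}
pos 4: 81 -> hit
pos 5: 98 -> hit
pos 6: 25 -> fault, frames {67,81,98,25}
pos 7: 98 -> hit
pos 8: 25 -> hit
pos 9: 98 -> hit
pos 10: 24 -> fault, evict 67, frames {81,25,98,24}
At position 10, page 67 is evicted.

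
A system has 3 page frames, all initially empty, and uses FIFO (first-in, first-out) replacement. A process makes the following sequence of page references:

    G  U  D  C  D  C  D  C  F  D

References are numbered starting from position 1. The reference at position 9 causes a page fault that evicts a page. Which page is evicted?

U

pos 1: G -> fault, frames {G}
pos 2: U -> fault, frames {G,U}
pos 3: D -> fault, frames {G,U,D}
pos 4: C -> fault, evict G, frames {U,D,C}
pos 5: D -> hit
pos 6: C -> hit
pos 7: D -> hit
pos 8: C -> hit
pos 9: F -> fault, evict U, frames {D,C,F}
At position 9, page U is evicted.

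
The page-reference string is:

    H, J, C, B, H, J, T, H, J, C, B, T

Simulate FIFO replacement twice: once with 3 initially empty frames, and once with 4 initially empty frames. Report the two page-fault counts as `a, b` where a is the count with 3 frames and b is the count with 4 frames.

3 frames: F F F F F F F . . F F . → 9 faults.
4 frames: F F F F . . F F F F F F → 10 faults.
10 > 9: adding a frame increased faults — Belady's anomaly.

9, 10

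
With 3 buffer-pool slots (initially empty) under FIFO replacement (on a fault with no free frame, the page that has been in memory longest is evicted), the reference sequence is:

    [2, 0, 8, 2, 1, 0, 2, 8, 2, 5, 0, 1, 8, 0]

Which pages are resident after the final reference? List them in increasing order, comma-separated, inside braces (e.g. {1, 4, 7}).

2 -> miss, frames {2}
0 -> miss, frames {2,0}
8 -> miss, frames {2,0,8}
2 -> hit
1 -> miss, evict 2, frames {0,8,1}
0 -> hit
2 -> miss, evict 0, frames {8,1,2}
8 -> hit
2 -> hit
5 -> miss, evict 8, frames {1,2,5}
0 -> miss, evict 1, frames {2,5,0}
1 -> miss, evict 2, frames {5,0,1}
8 -> miss, evict 5, frames {0,1,8}
0 -> hit

{0, 1, 8}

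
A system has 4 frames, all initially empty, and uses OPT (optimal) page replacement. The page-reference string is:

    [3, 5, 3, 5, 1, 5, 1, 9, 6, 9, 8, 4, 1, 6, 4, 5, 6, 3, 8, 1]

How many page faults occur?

9

3 -> fault, frames [3]
5 -> fault, frames [3, 5]
3 -> hit
5 -> hit
1 -> fault, frames [3, 5, 1]
5 -> hit
1 -> hit
9 -> fault, frames [3, 5, 1, 9]
6 -> fault, evict 3, frames [5, 1, 9, 6]
9 -> hit
8 -> fault, evict 9, frames [5, 1, 6, 8]
4 -> fault, evict 8, frames [5, 1, 6, 4]
1 -> hit
6 -> hit
4 -> hit
5 -> hit
6 -> hit
3 -> fault, evict 4, frames [5, 1, 6, 3]
8 -> fault, evict 3, frames [5, 1, 6, 8]
1 -> hit
Page faults: 9.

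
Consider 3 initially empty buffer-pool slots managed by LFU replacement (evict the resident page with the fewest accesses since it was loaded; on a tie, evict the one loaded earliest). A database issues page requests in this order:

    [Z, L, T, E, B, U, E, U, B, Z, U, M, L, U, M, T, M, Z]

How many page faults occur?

13

Z → miss, frames (Z)
L → miss, frames (Z L)
T → miss, frames (Z L T)
E → miss, evict Z, frames (L T E)
B → miss, evict L, frames (T E B)
U → miss, evict T, frames (E B U)
E → hit
U → hit
B → hit
Z → miss, evict E, frames (B U Z)
U → hit
M → miss, evict Z, frames (B U M)
L → miss, evict M, frames (B U L)
U → hit
M → miss, evict L, frames (B U M)
T → miss, evict M, frames (B U T)
M → miss, evict T, frames (B U M)
Z → miss, evict M, frames (B U Z)
Page faults: 13.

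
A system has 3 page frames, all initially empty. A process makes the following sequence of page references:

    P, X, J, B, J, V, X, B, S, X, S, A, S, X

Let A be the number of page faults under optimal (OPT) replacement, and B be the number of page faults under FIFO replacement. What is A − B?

Under OPT: F F F F . F . . F . . F . . → 7 faults.
Under FIFO: F F F F . F F . F . . F . . → 8 faults.
A − B = 7 − 8 = -1.

-1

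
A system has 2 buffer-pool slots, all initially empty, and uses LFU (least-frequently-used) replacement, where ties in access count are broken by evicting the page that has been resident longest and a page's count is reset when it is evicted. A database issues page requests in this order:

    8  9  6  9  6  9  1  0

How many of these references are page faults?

5

8: miss, frames [8]
9: miss, frames [8, 9]
6: miss, evict 8, frames [9, 6]
9: hit
6: hit
9: hit
1: miss, evict 6, frames [9, 1]
0: miss, evict 1, frames [9, 0]
Page faults: 5.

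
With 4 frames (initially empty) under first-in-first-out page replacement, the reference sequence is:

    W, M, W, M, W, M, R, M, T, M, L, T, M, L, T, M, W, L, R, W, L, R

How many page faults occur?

W: miss, frames [W]
M: miss, frames [W, M]
W: hit
M: hit
W: hit
M: hit
R: miss, frames [W, M, R]
M: hit
T: miss, frames [W, M, R, T]
M: hit
L: miss, evict W, frames [M, R, T, L]
T: hit
M: hit
L: hit
T: hit
M: hit
W: miss, evict M, frames [R, T, L, W]
L: hit
R: hit
W: hit
L: hit
R: hit
Page faults: 6.

6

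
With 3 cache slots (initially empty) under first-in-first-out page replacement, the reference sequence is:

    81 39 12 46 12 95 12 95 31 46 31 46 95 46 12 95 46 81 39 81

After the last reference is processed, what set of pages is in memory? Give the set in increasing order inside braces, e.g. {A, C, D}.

{39, 46, 81}

81: fault, frames [81]
39: fault, frames [81, 39]
12: fault, frames [81, 39, 12]
46: fault, evict 81, frames [39, 12, 46]
12: hit
95: fault, evict 39, frames [12, 46, 95]
12: hit
95: hit
31: fault, evict 12, frames [46, 95, 31]
46: hit
31: hit
46: hit
95: hit
46: hit
12: fault, evict 46, frames [95, 31, 12]
95: hit
46: fault, evict 95, frames [31, 12, 46]
81: fault, evict 31, frames [12, 46, 81]
39: fault, evict 12, frames [46, 81, 39]
81: hit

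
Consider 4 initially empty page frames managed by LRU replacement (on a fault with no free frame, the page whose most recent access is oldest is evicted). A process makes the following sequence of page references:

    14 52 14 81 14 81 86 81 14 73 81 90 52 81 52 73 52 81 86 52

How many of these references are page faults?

8

14 -> miss, frames {14}
52 -> miss, frames {14,52}
14 -> hit
81 -> miss, frames {52,14,81}
14 -> hit
81 -> hit
86 -> miss, frames {52,14,81,86}
81 -> hit
14 -> hit
73 -> miss, evict 52, frames {86,81,14,73}
81 -> hit
90 -> miss, evict 86, frames {14,73,81,90}
52 -> miss, evict 14, frames {73,81,90,52}
81 -> hit
52 -> hit
73 -> hit
52 -> hit
81 -> hit
86 -> miss, evict 90, frames {73,52,81,86}
52 -> hit
Page faults: 8.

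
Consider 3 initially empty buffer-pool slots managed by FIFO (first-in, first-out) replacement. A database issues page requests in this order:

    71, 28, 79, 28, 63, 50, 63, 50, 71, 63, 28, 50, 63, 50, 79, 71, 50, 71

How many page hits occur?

71: fault, frames [71]
28: fault, frames [71, 28]
79: fault, frames [71, 28, 79]
28: hit
63: fault, evict 71, frames [28, 79, 63]
50: fault, evict 28, frames [79, 63, 50]
63: hit
50: hit
71: fault, evict 79, frames [63, 50, 71]
63: hit
28: fault, evict 63, frames [50, 71, 28]
50: hit
63: fault, evict 50, frames [71, 28, 63]
50: fault, evict 71, frames [28, 63, 50]
79: fault, evict 28, frames [63, 50, 79]
71: fault, evict 63, frames [50, 79, 71]
50: hit
71: hit
Hits: 7.

7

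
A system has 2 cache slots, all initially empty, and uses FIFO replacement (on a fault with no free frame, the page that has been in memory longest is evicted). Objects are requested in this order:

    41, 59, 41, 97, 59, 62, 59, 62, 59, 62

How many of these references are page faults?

5

41 -> fault, frames [41]
59 -> fault, frames [41, 59]
41 -> hit
97 -> fault, evict 41, frames [59, 97]
59 -> hit
62 -> fault, evict 59, frames [97, 62]
59 -> fault, evict 97, frames [62, 59]
62 -> hit
59 -> hit
62 -> hit
Page faults: 5.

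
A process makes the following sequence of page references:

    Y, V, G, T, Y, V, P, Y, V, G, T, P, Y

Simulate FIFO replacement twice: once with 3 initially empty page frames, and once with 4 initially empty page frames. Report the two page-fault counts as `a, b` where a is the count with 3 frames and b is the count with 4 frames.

10, 11

3 frames: F F F F F F F . . F F . F → 10 faults.
4 frames: F F F F . . F F F F F F F → 11 faults.
11 > 10: adding a frame increased faults — Belady's anomaly.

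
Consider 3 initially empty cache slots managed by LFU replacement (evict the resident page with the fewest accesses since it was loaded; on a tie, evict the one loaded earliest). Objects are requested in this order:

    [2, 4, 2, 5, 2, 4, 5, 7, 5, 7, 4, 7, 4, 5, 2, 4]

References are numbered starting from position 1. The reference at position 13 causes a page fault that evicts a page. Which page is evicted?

pos 1: 2 → fault, frames [2]
pos 2: 4 → fault, frames [2, 4]
pos 3: 2 → hit
pos 4: 5 → fault, frames [2, 4, 5]
pos 5: 2 → hit
pos 6: 4 → hit
pos 7: 5 → hit
pos 8: 7 → fault, evict 4, frames [2, 5, 7]
pos 9: 5 → hit
pos 10: 7 → hit
pos 11: 4 → fault, evict 7, frames [2, 5, 4]
pos 12: 7 → fault, evict 4, frames [2, 5, 7]
pos 13: 4 → fault, evict 7, frames [2, 5, 4]
At position 13, page 7 is evicted.

7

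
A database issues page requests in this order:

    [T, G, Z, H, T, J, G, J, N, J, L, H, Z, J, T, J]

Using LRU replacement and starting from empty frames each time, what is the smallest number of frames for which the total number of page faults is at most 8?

f=1: 16 faults
f=2: 13 faults
f=3: 13 faults
f=4: 11 faults
f=5: 10 faults
f=6: 9 faults
f=7: 7 faults
Smallest f with faults ≤ 8 is 7.

7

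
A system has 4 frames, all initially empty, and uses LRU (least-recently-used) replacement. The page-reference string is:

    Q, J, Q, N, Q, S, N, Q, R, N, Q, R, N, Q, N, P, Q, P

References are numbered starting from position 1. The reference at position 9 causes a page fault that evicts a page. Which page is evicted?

pos 1: Q -> miss, frames (Q)
pos 2: J -> miss, frames (Q J)
pos 3: Q -> hit
pos 4: N -> miss, frames (J Q N)
pos 5: Q -> hit
pos 6: S -> miss, frames (J N Q S)
pos 7: N -> hit
pos 8: Q -> hit
pos 9: R -> miss, evict J, frames (S N Q R)
At position 9, page J is evicted.

J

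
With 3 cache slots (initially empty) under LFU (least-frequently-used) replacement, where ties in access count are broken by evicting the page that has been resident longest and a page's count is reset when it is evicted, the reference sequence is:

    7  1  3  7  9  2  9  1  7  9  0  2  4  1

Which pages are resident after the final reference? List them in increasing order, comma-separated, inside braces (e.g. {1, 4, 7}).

{1, 7, 9}

7 -> miss, frames (7)
1 -> miss, frames (7 1)
3 -> miss, frames (7 1 3)
7 -> hit
9 -> miss, evict 1, frames (7 3 9)
2 -> miss, evict 3, frames (7 9 2)
9 -> hit
1 -> miss, evict 2, frames (7 9 1)
7 -> hit
9 -> hit
0 -> miss, evict 1, frames (7 9 0)
2 -> miss, evict 0, frames (7 9 2)
4 -> miss, evict 2, frames (7 9 4)
1 -> miss, evict 4, frames (7 9 1)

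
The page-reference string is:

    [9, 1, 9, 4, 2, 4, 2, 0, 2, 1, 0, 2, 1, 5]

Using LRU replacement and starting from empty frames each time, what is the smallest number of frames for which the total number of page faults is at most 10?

2

f=1: 14 faults
f=2: 10 faults
f=3: 7 faults
f=4: 7 faults
f=5: 6 faults
f=6: 6 faults
Smallest f with faults ≤ 10 is 2.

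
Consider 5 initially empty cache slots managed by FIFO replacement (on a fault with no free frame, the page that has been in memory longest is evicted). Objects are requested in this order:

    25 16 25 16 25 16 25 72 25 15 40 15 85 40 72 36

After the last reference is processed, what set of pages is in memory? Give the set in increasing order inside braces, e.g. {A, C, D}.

{15, 36, 40, 72, 85}

25 -> fault, frames (25)
16 -> fault, frames (25 16)
25 -> hit
16 -> hit
25 -> hit
16 -> hit
25 -> hit
72 -> fault, frames (25 16 72)
25 -> hit
15 -> fault, frames (25 16 72 15)
40 -> fault, frames (25 16 72 15 40)
15 -> hit
85 -> fault, evict 25, frames (16 72 15 40 85)
40 -> hit
72 -> hit
36 -> fault, evict 16, frames (72 15 40 85 36)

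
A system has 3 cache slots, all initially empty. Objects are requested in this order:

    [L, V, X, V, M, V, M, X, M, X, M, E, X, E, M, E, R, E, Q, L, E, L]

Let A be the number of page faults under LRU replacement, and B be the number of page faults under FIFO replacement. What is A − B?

-1

Under LRU: F F F . F . . . . . . F . . . . F . F F . . → 8 faults.
Under FIFO: F F F . F . . . . . . F . . . . F . F F F . → 9 faults.
A − B = 8 − 9 = -1.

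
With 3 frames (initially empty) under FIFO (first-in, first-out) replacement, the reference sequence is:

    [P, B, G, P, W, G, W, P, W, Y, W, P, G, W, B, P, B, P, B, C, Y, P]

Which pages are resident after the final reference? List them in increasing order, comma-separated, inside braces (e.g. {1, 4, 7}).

P → fault, frames {P}
B → fault, frames {P,B}
G → fault, frames {P,B,G}
P → hit
W → fault, evict P, frames {B,G,W}
G → hit
W → hit
P → fault, evict B, frames {G,W,P}
W → hit
Y → fault, evict G, frames {W,P,Y}
W → hit
P → hit
G → fault, evict W, frames {P,Y,G}
W → fault, evict P, frames {Y,G,W}
B → fault, evict Y, frames {G,W,B}
P → fault, evict G, frames {W,B,P}
B → hit
P → hit
B → hit
C → fault, evict W, frames {B,P,C}
Y → fault, evict B, frames {P,C,Y}
P → hit

{C, P, Y}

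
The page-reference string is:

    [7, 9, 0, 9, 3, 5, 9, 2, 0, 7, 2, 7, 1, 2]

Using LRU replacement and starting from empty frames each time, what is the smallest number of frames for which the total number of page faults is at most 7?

6

f=1: 14 faults
f=2: 12 faults
f=3: 9 faults
f=4: 9 faults
f=5: 8 faults
f=6: 7 faults
f=7: 7 faults
Smallest f with faults ≤ 7 is 6.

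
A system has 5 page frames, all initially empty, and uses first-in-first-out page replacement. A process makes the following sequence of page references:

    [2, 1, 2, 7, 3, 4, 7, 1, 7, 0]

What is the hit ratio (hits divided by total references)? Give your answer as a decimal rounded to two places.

0.40

2 → miss, frames [2]
1 → miss, frames [2, 1]
2 → hit
7 → miss, frames [2, 1, 7]
3 → miss, frames [2, 1, 7, 3]
4 → miss, frames [2, 1, 7, 3, 4]
7 → hit
1 → hit
7 → hit
0 → miss, evict 2, frames [1, 7, 3, 4, 0]
Hits: 4 of 10 references → 4/10 = 0.4000.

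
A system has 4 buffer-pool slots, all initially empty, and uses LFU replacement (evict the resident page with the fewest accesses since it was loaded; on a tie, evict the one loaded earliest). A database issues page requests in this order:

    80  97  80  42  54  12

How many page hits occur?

80 -> miss, frames [80]
97 -> miss, frames [80, 97]
80 -> hit
42 -> miss, frames [80, 97, 42]
54 -> miss, frames [80, 97, 42, 54]
12 -> miss, evict 97, frames [80, 42, 54, 12]
Hits: 1.

1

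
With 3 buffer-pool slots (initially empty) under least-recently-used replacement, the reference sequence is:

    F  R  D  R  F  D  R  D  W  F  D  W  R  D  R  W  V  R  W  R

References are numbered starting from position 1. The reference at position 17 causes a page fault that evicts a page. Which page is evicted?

D

pos 1: F: fault, frames [F]
pos 2: R: fault, frames [F, R]
pos 3: D: fault, frames [F, R, D]
pos 4: R: hit
pos 5: F: hit
pos 6: D: hit
pos 7: R: hit
pos 8: D: hit
pos 9: W: fault, evict F, frames [R, D, W]
pos 10: F: fault, evict R, frames [D, W, F]
pos 11: D: hit
pos 12: W: hit
pos 13: R: fault, evict F, frames [D, W, R]
pos 14: D: hit
pos 15: R: hit
pos 16: W: hit
pos 17: V: fault, evict D, frames [R, W, V]
At position 17, page D is evicted.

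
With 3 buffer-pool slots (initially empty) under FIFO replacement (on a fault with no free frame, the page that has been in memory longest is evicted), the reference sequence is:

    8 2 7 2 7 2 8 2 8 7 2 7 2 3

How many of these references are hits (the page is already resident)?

8 → fault, frames [8]
2 → fault, frames [8, 2]
7 → fault, frames [8, 2, 7]
2 → hit
7 → hit
2 → hit
8 → hit
2 → hit
8 → hit
7 → hit
2 → hit
7 → hit
2 → hit
3 → fault, evict 8, frames [2, 7, 3]
Hits: 10.

10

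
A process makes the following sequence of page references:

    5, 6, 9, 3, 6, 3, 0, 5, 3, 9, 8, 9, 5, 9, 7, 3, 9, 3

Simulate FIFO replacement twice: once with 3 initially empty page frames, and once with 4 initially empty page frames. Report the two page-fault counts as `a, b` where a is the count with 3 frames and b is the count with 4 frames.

11, 10

3 frames: F F F F . . F F . F F . . . F F F . → 11 faults.
4 frames: F F F F . . F F . . F F . . F F . . → 10 faults.
10 < 11: adding a frame reduced faults, as is typical.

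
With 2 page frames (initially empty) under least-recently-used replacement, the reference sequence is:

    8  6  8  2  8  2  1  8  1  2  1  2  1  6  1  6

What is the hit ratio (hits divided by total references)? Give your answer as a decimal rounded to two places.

8: miss, frames {8}
6: miss, frames {8,6}
8: hit
2: miss, evict 6, frames {8,2}
8: hit
2: hit
1: miss, evict 8, frames {2,1}
8: miss, evict 2, frames {1,8}
1: hit
2: miss, evict 8, frames {1,2}
1: hit
2: hit
1: hit
6: miss, evict 2, frames {1,6}
1: hit
6: hit
Hits: 9 of 16 references → 9/16 = 0.5625.

0.56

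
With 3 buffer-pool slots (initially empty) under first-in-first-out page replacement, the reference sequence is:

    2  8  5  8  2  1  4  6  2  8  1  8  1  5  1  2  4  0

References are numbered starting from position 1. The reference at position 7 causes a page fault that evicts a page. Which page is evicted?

8

pos 1: 2 -> fault, frames [2]
pos 2: 8 -> fault, frames [2, 8]
pos 3: 5 -> fault, frames [2, 8, 5]
pos 4: 8 -> hit
pos 5: 2 -> hit
pos 6: 1 -> fault, evict 2, frames [8, 5, 1]
pos 7: 4 -> fault, evict 8, frames [5, 1, 4]
At position 7, page 8 is evicted.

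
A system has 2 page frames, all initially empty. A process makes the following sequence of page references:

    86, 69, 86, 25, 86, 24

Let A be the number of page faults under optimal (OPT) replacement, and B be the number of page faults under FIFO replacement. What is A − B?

Under OPT: F F . F . F → 4 faults.
Under FIFO: F F . F F F → 5 faults.
A − B = 4 − 5 = -1.

-1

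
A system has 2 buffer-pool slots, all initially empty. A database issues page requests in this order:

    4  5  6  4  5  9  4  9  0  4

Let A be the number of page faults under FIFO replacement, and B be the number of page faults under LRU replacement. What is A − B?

Under FIFO: F F F F F F F . F . → 8 faults.
Under LRU: F F F F F F F . F F → 9 faults.
A − B = 8 − 9 = -1.

-1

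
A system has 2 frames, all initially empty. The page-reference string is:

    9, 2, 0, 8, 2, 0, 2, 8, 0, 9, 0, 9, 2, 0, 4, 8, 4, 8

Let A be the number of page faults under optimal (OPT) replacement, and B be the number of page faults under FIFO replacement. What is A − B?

Under OPT: F F F F . F . F . F . . F . F F . . → 10 faults.
Under FIFO: F F F F F F . F . F F . F . F F . . → 12 faults.
A − B = 10 − 12 = -2.

-2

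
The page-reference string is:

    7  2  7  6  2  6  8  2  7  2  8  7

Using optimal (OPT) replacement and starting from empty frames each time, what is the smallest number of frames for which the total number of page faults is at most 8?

f=1: 12 faults
f=2: 6 faults
f=3: 4 faults
f=4: 4 faults
Smallest f with faults ≤ 8 is 2.

2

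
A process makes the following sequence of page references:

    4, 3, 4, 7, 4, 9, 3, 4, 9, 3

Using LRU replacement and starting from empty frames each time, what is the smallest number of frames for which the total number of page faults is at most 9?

2

f=1: 10 faults
f=2: 8 faults
f=3: 5 faults
f=4: 4 faults
Smallest f with faults ≤ 9 is 2.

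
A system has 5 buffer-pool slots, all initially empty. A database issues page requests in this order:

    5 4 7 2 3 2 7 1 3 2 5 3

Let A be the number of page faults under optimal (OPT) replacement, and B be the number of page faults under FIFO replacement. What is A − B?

Under OPT: F F F F F . . F . . . . → 6 faults.
Under FIFO: F F F F F . . F . . F . → 7 faults.
A − B = 6 − 7 = -1.

-1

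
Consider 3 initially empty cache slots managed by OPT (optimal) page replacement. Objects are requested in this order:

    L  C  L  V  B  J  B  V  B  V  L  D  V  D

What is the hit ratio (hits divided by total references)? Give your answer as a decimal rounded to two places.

0.50

L: fault, frames {L}
C: fault, frames {L,C}
L: hit
V: fault, frames {L,C,V}
B: fault, evict C, frames {L,V,B}
J: fault, evict L, frames {V,B,J}
B: hit
V: hit
B: hit
V: hit
L: fault, evict J, frames {V,B,L}
D: fault, evict L, frames {V,B,D}
V: hit
D: hit
Hits: 7 of 14 references → 7/14 = 0.5000.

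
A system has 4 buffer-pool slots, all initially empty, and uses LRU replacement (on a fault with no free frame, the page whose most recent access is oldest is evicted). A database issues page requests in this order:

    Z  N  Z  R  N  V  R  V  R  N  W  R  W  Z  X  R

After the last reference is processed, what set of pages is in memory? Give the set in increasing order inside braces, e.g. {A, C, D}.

Z: fault, frames (Z)
N: fault, frames (Z N)
Z: hit
R: fault, frames (N Z R)
N: hit
V: fault, frames (Z R N V)
R: hit
V: hit
R: hit
N: hit
W: fault, evict Z, frames (V R N W)
R: hit
W: hit
Z: fault, evict V, frames (N R W Z)
X: fault, evict N, frames (R W Z X)
R: hit

{R, W, X, Z}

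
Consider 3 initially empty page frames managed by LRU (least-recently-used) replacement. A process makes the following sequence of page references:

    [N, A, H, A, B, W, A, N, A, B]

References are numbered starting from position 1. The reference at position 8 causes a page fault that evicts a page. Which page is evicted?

pos 1: N -> fault, frames {N}
pos 2: A -> fault, frames {N,A}
pos 3: H -> fault, frames {N,A,H}
pos 4: A -> hit
pos 5: B -> fault, evict N, frames {H,A,B}
pos 6: W -> fault, evict H, frames {A,B,W}
pos 7: A -> hit
pos 8: N -> fault, evict B, frames {W,A,N}
At position 8, page B is evicted.

B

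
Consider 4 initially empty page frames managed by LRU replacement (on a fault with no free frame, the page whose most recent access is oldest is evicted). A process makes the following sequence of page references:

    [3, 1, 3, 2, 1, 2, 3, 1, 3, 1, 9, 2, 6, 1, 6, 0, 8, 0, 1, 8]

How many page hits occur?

3: miss, frames (3)
1: miss, frames (3 1)
3: hit
2: miss, frames (1 3 2)
1: hit
2: hit
3: hit
1: hit
3: hit
1: hit
9: miss, frames (2 3 1 9)
2: hit
6: miss, evict 3, frames (1 9 2 6)
1: hit
6: hit
0: miss, evict 9, frames (2 1 6 0)
8: miss, evict 2, frames (1 6 0 8)
0: hit
1: hit
8: hit
Hits: 13.

13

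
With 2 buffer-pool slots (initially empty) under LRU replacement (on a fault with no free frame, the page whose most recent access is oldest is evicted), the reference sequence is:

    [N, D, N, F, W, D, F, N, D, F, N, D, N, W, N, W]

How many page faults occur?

12

N: fault, frames (N)
D: fault, frames (N D)
N: hit
F: fault, evict D, frames (N F)
W: fault, evict N, frames (F W)
D: fault, evict F, frames (W D)
F: fault, evict W, frames (D F)
N: fault, evict D, frames (F N)
D: fault, evict F, frames (N D)
F: fault, evict N, frames (D F)
N: fault, evict D, frames (F N)
D: fault, evict F, frames (N D)
N: hit
W: fault, evict D, frames (N W)
N: hit
W: hit
Page faults: 12.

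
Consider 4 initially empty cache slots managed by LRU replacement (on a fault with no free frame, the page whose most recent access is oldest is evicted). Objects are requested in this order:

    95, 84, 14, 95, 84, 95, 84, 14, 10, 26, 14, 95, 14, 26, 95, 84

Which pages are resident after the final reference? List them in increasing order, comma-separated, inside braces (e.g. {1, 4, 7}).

{14, 26, 84, 95}

95: fault, frames [95]
84: fault, frames [95, 84]
14: fault, frames [95, 84, 14]
95: hit
84: hit
95: hit
84: hit
14: hit
10: fault, frames [95, 84, 14, 10]
26: fault, evict 95, frames [84, 14, 10, 26]
14: hit
95: fault, evict 84, frames [10, 26, 14, 95]
14: hit
26: hit
95: hit
84: fault, evict 10, frames [14, 26, 95, 84]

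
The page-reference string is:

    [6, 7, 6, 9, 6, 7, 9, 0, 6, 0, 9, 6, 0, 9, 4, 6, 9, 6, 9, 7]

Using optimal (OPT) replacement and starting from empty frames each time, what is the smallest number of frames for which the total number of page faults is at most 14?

2

f=1: 20 faults
f=2: 11 faults
f=3: 6 faults
f=4: 5 faults
f=5: 5 faults
Smallest f with faults ≤ 14 is 2.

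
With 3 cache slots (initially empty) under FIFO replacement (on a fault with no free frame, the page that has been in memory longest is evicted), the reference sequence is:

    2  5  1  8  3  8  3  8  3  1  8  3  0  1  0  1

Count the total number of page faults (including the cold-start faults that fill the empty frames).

7

2 -> miss, frames (2)
5 -> miss, frames (2 5)
1 -> miss, frames (2 5 1)
8 -> miss, evict 2, frames (5 1 8)
3 -> miss, evict 5, frames (1 8 3)
8 -> hit
3 -> hit
8 -> hit
3 -> hit
1 -> hit
8 -> hit
3 -> hit
0 -> miss, evict 1, frames (8 3 0)
1 -> miss, evict 8, frames (3 0 1)
0 -> hit
1 -> hit
Page faults: 7.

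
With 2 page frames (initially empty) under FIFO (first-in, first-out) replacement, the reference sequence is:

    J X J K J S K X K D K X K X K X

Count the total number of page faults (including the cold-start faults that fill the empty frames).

10

J -> fault, frames {J}
X -> fault, frames {J,X}
J -> hit
K -> fault, evict J, frames {X,K}
J -> fault, evict X, frames {K,J}
S -> fault, evict K, frames {J,S}
K -> fault, evict J, frames {S,K}
X -> fault, evict S, frames {K,X}
K -> hit
D -> fault, evict K, frames {X,D}
K -> fault, evict X, frames {D,K}
X -> fault, evict D, frames {K,X}
K -> hit
X -> hit
K -> hit
X -> hit
Page faults: 10.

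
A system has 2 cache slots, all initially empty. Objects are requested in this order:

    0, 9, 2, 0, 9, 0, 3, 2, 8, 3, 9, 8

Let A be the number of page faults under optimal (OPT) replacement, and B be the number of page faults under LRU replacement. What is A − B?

-3

Under OPT: F F F . F . F F F . F . → 8 faults.
Under LRU: F F F F F . F F F F F F → 11 faults.
A − B = 8 − 11 = -3.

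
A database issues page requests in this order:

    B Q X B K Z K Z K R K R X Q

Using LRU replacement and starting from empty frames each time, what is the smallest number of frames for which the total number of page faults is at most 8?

f=1: 14 faults
f=2: 9 faults
f=3: 8 faults
f=4: 8 faults
f=5: 7 faults
f=6: 6 faults
Smallest f with faults ≤ 8 is 3.

3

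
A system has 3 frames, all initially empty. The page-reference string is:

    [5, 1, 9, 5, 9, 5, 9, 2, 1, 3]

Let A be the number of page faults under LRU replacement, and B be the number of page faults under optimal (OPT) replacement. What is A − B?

Under LRU: F F F . . . . F F F → 6 faults.
Under OPT: F F F . . . . F . F → 5 faults.
A − B = 6 − 5 = 1.

1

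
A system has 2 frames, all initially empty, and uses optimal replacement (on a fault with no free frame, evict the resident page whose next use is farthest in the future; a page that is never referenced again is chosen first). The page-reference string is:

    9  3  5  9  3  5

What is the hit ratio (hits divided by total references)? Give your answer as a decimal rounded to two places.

9 → miss, frames (9)
3 → miss, frames (9 3)
5 → miss, evict 3, frames (9 5)
9 → hit
3 → miss, evict 9, frames (5 3)
5 → hit
Hits: 2 of 6 references → 2/6 = 0.3333.

0.33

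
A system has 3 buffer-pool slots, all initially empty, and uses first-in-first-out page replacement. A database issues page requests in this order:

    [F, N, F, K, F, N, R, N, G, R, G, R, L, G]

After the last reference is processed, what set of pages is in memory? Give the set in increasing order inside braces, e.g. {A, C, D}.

F: miss, frames (F)
N: miss, frames (F N)
F: hit
K: miss, frames (F N K)
F: hit
N: hit
R: miss, evict F, frames (N K R)
N: hit
G: miss, evict N, frames (K R G)
R: hit
G: hit
R: hit
L: miss, evict K, frames (R G L)
G: hit

{G, L, R}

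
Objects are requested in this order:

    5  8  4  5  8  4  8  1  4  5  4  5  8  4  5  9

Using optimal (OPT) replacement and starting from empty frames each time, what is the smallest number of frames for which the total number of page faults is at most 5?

f=1: 16 faults
f=2: 9 faults
f=3: 6 faults
f=4: 5 faults
f=5: 5 faults
Smallest f with faults ≤ 5 is 4.

4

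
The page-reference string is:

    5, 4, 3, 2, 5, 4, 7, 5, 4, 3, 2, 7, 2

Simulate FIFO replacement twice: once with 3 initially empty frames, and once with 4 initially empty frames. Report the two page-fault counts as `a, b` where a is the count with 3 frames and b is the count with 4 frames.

3 frames: F F F F F F F . . F F . . → 9 faults.
4 frames: F F F F . . F F F F F F . → 10 faults.
10 > 9: adding a frame increased faults — Belady's anomaly.

9, 10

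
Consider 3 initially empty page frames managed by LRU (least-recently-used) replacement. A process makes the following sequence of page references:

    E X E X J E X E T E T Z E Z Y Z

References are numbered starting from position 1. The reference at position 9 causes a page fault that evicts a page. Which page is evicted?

pos 1: E → fault, frames [E]
pos 2: X → fault, frames [E, X]
pos 3: E → hit
pos 4: X → hit
pos 5: J → fault, frames [E, X, J]
pos 6: E → hit
pos 7: X → hit
pos 8: E → hit
pos 9: T → fault, evict J, frames [X, E, T]
At position 9, page J is evicted.

J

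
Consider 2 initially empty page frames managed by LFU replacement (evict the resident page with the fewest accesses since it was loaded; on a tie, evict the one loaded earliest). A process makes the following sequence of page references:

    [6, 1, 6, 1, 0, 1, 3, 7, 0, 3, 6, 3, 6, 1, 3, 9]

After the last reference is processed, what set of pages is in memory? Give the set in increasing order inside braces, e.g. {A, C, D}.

6: fault, frames {6}
1: fault, frames {6,1}
6: hit
1: hit
0: fault, evict 6, frames {1,0}
1: hit
3: fault, evict 0, frames {1,3}
7: fault, evict 3, frames {1,7}
0: fault, evict 7, frames {1,0}
3: fault, evict 0, frames {1,3}
6: fault, evict 3, frames {1,6}
3: fault, evict 6, frames {1,3}
6: fault, evict 3, frames {1,6}
1: hit
3: fault, evict 6, frames {1,3}
9: fault, evict 3, frames {1,9}

{1, 9}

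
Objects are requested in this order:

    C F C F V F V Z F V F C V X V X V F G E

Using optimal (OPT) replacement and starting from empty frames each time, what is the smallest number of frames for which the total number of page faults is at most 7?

4

f=1: 20 faults
f=2: 10 faults
f=3: 8 faults
f=4: 7 faults
f=5: 7 faults
f=6: 7 faults
f=7: 7 faults
Smallest f with faults ≤ 7 is 4.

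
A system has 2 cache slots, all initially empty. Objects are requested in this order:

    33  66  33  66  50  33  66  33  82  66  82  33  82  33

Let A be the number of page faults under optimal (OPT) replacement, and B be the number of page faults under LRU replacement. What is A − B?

-2

Under OPT: F F . . F . F . F . . F . . → 6 faults.
Under LRU: F F . . F F F . F F . F . . → 8 faults.
A − B = 6 − 8 = -2.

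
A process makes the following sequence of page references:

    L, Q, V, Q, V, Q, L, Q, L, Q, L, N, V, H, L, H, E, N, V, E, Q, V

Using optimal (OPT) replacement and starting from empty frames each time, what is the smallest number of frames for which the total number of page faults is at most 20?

2

f=1: 22 faults
f=2: 11 faults
f=3: 8 faults
f=4: 7 faults
f=5: 6 faults
f=6: 6 faults
Smallest f with faults ≤ 20 is 2.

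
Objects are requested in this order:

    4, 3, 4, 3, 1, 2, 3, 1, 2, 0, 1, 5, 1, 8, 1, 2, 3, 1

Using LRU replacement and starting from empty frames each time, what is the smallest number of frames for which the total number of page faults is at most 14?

2

f=1: 18 faults
f=2: 14 faults
f=3: 9 faults
f=4: 9 faults
f=5: 8 faults
f=6: 7 faults
f=7: 7 faults
Smallest f with faults ≤ 14 is 2.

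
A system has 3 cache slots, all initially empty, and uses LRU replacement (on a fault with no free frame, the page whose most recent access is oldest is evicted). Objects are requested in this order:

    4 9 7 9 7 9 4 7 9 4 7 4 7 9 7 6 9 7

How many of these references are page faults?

4

4 → fault, frames [4]
9 → fault, frames [4, 9]
7 → fault, frames [4, 9, 7]
9 → hit
7 → hit
9 → hit
4 → hit
7 → hit
9 → hit
4 → hit
7 → hit
4 → hit
7 → hit
9 → hit
7 → hit
6 → fault, evict 4, frames [9, 7, 6]
9 → hit
7 → hit
Page faults: 4.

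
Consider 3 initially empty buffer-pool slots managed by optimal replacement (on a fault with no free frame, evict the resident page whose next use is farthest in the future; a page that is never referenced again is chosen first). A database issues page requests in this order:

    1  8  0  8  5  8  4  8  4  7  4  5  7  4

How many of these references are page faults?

6

1: miss, frames [1]
8: miss, frames [1, 8]
0: miss, frames [1, 8, 0]
8: hit
5: miss, evict 0, frames [1, 8, 5]
8: hit
4: miss, evict 1, frames [8, 5, 4]
8: hit
4: hit
7: miss, evict 8, frames [5, 4, 7]
4: hit
5: hit
7: hit
4: hit
Page faults: 6.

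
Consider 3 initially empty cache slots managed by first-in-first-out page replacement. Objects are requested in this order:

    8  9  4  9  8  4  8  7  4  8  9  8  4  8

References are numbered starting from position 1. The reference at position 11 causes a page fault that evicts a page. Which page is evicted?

pos 1: 8 -> miss, frames (8)
pos 2: 9 -> miss, frames (8 9)
pos 3: 4 -> miss, frames (8 9 4)
pos 4: 9 -> hit
pos 5: 8 -> hit
pos 6: 4 -> hit
pos 7: 8 -> hit
pos 8: 7 -> miss, evict 8, frames (9 4 7)
pos 9: 4 -> hit
pos 10: 8 -> miss, evict 9, frames (4 7 8)
pos 11: 9 -> miss, evict 4, frames (7 8 9)
At position 11, page 4 is evicted.

4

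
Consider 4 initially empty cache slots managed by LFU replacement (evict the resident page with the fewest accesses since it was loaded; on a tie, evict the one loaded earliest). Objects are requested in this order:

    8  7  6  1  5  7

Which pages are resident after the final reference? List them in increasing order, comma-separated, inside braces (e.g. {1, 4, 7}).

{1, 5, 6, 7}

8 → fault, frames {8}
7 → fault, frames {8,7}
6 → fault, frames {8,7,6}
1 → fault, frames {8,7,6,1}
5 → fault, evict 8, frames {7,6,1,5}
7 → hit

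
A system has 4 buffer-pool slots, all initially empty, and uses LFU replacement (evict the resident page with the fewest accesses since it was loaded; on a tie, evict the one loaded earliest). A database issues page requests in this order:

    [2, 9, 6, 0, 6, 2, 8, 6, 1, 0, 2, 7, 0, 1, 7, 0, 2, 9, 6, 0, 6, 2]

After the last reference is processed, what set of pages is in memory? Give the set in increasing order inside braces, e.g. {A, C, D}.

{0, 2, 6, 9}

2: fault, frames [2]
9: fault, frames [2, 9]
6: fault, frames [2, 9, 6]
0: fault, frames [2, 9, 6, 0]
6: hit
2: hit
8: fault, evict 9, frames [2, 6, 0, 8]
6: hit
1: fault, evict 0, frames [2, 6, 8, 1]
0: fault, evict 8, frames [2, 6, 1, 0]
2: hit
7: fault, evict 1, frames [2, 6, 0, 7]
0: hit
1: fault, evict 7, frames [2, 6, 0, 1]
7: fault, evict 1, frames [2, 6, 0, 7]
0: hit
2: hit
9: fault, evict 7, frames [2, 6, 0, 9]
6: hit
0: hit
6: hit
2: hit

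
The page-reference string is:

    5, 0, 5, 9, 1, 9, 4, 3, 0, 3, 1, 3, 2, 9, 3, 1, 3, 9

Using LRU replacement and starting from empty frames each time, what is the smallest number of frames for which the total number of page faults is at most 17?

f=1: 18 faults
f=2: 13 faults
f=3: 11 faults
f=4: 10 faults
f=5: 9 faults
f=6: 7 faults
f=7: 7 faults
Smallest f with faults ≤ 17 is 2.

2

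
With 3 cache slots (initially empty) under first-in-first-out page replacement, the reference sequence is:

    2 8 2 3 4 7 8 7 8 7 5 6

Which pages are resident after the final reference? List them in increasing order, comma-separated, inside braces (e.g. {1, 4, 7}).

{5, 6, 8}

2 → miss, frames (2)
8 → miss, frames (2 8)
2 → hit
3 → miss, frames (2 8 3)
4 → miss, evict 2, frames (8 3 4)
7 → miss, evict 8, frames (3 4 7)
8 → miss, evict 3, frames (4 7 8)
7 → hit
8 → hit
7 → hit
5 → miss, evict 4, frames (7 8 5)
6 → miss, evict 7, frames (8 5 6)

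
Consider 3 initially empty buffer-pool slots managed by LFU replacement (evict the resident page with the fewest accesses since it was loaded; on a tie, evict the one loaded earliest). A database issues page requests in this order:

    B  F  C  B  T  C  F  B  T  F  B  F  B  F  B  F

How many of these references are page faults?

B → fault, frames (B)
F → fault, frames (B F)
C → fault, frames (B F C)
B → hit
T → fault, evict F, frames (B C T)
C → hit
F → fault, evict T, frames (B C F)
B → hit
T → fault, evict F, frames (B C T)
F → fault, evict T, frames (B C F)
B → hit
F → hit
B → hit
F → hit
B → hit
F → hit
Page faults: 7.

7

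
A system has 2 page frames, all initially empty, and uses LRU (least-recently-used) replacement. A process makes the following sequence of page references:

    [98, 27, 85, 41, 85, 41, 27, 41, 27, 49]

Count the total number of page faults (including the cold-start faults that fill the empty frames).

6

98: fault, frames [98]
27: fault, frames [98, 27]
85: fault, evict 98, frames [27, 85]
41: fault, evict 27, frames [85, 41]
85: hit
41: hit
27: fault, evict 85, frames [41, 27]
41: hit
27: hit
49: fault, evict 41, frames [27, 49]
Page faults: 6.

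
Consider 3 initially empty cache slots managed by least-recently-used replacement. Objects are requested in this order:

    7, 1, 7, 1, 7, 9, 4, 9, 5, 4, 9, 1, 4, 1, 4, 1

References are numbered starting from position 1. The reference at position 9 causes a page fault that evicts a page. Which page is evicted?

7

pos 1: 7 → miss, frames (7)
pos 2: 1 → miss, frames (7 1)
pos 3: 7 → hit
pos 4: 1 → hit
pos 5: 7 → hit
pos 6: 9 → miss, frames (1 7 9)
pos 7: 4 → miss, evict 1, frames (7 9 4)
pos 8: 9 → hit
pos 9: 5 → miss, evict 7, frames (4 9 5)
At position 9, page 7 is evicted.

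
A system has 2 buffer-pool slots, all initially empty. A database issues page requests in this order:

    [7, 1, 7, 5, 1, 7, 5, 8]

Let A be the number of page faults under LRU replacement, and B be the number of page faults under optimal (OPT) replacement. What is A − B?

2

Under LRU: F F . F F F F F → 7 faults.
Under OPT: F F . F . F . F → 5 faults.
A − B = 7 − 5 = 2.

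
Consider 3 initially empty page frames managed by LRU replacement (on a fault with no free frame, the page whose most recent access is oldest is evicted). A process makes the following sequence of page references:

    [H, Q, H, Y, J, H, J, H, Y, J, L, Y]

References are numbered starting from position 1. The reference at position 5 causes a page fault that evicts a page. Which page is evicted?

Q

pos 1: H -> fault, frames {H}
pos 2: Q -> fault, frames {H,Q}
pos 3: H -> hit
pos 4: Y -> fault, frames {Q,H,Y}
pos 5: J -> fault, evict Q, frames {H,Y,J}
At position 5, page Q is evicted.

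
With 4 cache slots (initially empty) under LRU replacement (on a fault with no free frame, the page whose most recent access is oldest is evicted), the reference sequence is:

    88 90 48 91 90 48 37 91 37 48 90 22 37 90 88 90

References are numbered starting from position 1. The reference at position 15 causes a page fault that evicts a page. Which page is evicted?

pos 1: 88 -> miss, frames (88)
pos 2: 90 -> miss, frames (88 90)
pos 3: 48 -> miss, frames (88 90 48)
pos 4: 91 -> miss, frames (88 90 48 91)
pos 5: 90 -> hit
pos 6: 48 -> hit
pos 7: 37 -> miss, evict 88, frames (91 90 48 37)
pos 8: 91 -> hit
pos 9: 37 -> hit
pos 10: 48 -> hit
pos 11: 90 -> hit
pos 12: 22 -> miss, evict 91, frames (37 48 90 22)
pos 13: 37 -> hit
pos 14: 90 -> hit
pos 15: 88 -> miss, evict 48, frames (22 37 90 88)
At position 15, page 48 is evicted.

48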